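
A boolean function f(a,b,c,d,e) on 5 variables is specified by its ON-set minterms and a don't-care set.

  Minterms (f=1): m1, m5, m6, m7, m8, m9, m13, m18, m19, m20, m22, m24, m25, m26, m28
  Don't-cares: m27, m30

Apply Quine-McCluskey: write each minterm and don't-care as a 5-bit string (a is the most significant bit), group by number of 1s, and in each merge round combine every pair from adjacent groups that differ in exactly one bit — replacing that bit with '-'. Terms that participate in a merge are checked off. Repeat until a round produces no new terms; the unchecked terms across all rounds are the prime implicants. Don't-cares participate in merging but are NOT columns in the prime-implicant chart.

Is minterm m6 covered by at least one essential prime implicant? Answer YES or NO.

NO

Round 0: 00001✓ 00101✓ 00110✓ 00111✓ 01000✓ 01001✓ 01101✓ 10010✓ 10011✓ 10100✓ 10110✓ 11000✓ 11001✓ 11010✓ 11011✓ 11100✓ 11110✓
Round 1: -0110 -1000✓ -1001✓ 0-001✓ 0-101✓ 00-01✓ 001-1 0011- 01-01✓ 0100-✓ 1-010✓ 1-011✓ 1-100✓ 1-110✓ 10-10✓ 1001-✓ 101-0✓ 11-00✓ 11-10✓ 110-0✓ 110-1✓ 1100-✓ 1101-✓ 111-0✓
Round 2: -100- 0--01 1--10 1-01- 1-1-0 11--0 110--
PIs = {-0110, -100-, 0--01, 001-1, 0011-, 1--10, 1-01-, 1-1-0, 11--0, 110--}
Coverage chart:
  m1: 0--01 ←essential
  m5: 0--01,001-1
  m6: -0110,0011-
  m7: 001-1,0011-
  m8: -100- ←essential
  m9: -100-,0--01
  m13: 0--01 ←essential
  m18: 1--10,1-01-
  m19: 1-01- ←essential
  m20: 1-1-0 ←essential
  m22: -0110,1--10,1-1-0
  m24: -100-,11--0,110--
  m25: -100-,110--
  m26: 1--10,1-01-,11--0,110--
  m28: 1-1-0,11--0
Essential: -100-, 0--01, 1-01-, 1-1-0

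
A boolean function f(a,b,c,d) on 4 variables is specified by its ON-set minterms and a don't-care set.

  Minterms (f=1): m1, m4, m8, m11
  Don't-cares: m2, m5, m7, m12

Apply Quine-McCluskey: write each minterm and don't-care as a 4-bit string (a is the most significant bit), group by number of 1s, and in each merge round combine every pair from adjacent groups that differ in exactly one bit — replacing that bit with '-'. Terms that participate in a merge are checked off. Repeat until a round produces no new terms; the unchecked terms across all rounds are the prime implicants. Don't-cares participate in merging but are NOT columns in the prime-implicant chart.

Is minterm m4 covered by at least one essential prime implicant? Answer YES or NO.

Round 0: 0001✓ 0010 0100✓ 0101✓ 0111✓ 1000✓ 1011 1100✓
Round 1: -100 0-01 01-1 010- 1-00
PIs = {-100, 0-01, 0010, 01-1, 010-, 1-00, 1011}
Coverage chart:
  m1: 0-01 ←essential
  m4: -100,010-
  m8: 1-00 ←essential
  m11: 1011 ←essential
Essential: 0-01, 1-00, 1011

NO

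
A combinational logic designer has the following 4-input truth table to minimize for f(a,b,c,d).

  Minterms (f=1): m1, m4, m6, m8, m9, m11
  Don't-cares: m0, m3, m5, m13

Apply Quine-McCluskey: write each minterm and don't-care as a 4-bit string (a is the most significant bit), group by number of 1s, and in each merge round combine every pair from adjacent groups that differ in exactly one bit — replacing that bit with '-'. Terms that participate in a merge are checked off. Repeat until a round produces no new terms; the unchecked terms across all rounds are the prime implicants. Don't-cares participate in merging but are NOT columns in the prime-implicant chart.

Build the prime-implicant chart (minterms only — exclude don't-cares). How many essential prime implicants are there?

size-2^0 implicants → 0000(✓)  0001(✓)  0011(✓)  0100(✓)  0101(✓)  0110(✓)  1000(✓)  1001(✓)  1011(✓)  1101(✓)
size-2^1 implicants → -000(✓)  -001(✓)  -011(✓)  -101(✓)  0-00(✓)  0-01(✓)  00-1(✓)  000-(✓)  01-0  010-(✓)  1-01(✓)  10-1(✓)  100-(✓)
size-2^2 implicants → --01  -0-1  -00-  0-0-
Unchecked terms (primes): --01, -0-1, -00-, 0-0-, 01-0
Minterm coverage:
  m1 ⊆ --01,-0-1,-00-,0-0-
  m4 ⊆ 0-0-,01-0
  m6 ⊆ 01-0 [E]
  m8 ⊆ -00- [E]
  m9 ⊆ --01,-0-1,-00-
  m11 ⊆ -0-1 [E]
E = {-0-1, -00-, 01-0}

3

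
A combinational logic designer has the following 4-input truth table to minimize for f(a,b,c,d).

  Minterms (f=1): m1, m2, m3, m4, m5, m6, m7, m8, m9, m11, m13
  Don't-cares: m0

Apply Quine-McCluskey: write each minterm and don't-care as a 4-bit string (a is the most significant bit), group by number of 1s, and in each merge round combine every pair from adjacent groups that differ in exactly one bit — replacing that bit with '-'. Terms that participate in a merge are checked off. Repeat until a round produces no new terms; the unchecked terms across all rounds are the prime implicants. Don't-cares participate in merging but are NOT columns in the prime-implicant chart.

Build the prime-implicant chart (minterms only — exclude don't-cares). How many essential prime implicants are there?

4

[col 0] 0000*, 0001*, 0010*, 0011*, 0100*, 0101*, 0110*, 0111*, 1000*, 1001*, 1011*, 1101*
[col 1] -000*, -001*, -011*, -101*, 0-00*, 0-01*, 0-10*, 0-11*, 00-0*, 00-1*, 000-*, 001-*, 01-0*, 01-1*, 010-*, 011-*, 1-01*, 10-1*, 100-*
[col 2] --01, -0-1, -00-, 0--0*, 0--1*, 0-0-*, 0-1-*, 00--*, 01--*
[col 3] 0---
Prime implicants: --01, -0-1, -00-, 0---
PI chart (minterm → PIs covering it):
  1 | --01,-0-1,-00-,0---
  2 | 0---  (sole → essential)
  3 | -0-1,0---
  4 | 0---  (sole → essential)
  5 | --01,0---
  6 | 0---  (sole → essential)
  7 | 0---  (sole → essential)
  8 | -00-  (sole → essential)
  9 | --01,-0-1,-00-
  11 | -0-1  (sole → essential)
  13 | --01  (sole → essential)
Essential prime implicants: --01, -0-1, -00-, 0---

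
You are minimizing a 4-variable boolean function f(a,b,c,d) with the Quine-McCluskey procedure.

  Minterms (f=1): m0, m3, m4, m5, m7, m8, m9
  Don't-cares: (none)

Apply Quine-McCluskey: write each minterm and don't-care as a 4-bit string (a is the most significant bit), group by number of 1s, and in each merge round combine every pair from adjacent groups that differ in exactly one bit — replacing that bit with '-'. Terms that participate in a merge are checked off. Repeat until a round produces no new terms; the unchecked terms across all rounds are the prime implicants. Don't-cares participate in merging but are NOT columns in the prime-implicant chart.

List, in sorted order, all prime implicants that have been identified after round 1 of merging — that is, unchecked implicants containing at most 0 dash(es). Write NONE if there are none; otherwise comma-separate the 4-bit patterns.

NONE

[col 0] 0000*, 0011*, 0100*, 0101*, 0111*, 1000*, 1001*
[col 1] -000, 0-00, 0-11, 01-1, 010-, 100-
Prime implicants: -000, 0-00, 0-11, 01-1, 010-, 100-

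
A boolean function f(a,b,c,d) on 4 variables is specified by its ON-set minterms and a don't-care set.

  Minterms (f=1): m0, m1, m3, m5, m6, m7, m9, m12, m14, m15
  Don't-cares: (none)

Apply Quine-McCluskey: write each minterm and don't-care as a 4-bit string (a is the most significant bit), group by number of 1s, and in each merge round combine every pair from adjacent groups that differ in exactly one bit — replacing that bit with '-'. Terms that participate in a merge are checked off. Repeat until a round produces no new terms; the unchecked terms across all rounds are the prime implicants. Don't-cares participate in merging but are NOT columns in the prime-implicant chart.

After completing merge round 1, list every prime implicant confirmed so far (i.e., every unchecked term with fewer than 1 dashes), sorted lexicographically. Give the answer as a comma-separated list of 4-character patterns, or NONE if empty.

NONE

Round 0: 0000✓ 0001✓ 0011✓ 0101✓ 0110✓ 0111✓ 1001✓ 1100✓ 1110✓ 1111✓
Round 1: -001 -110✓ -111✓ 0-01✓ 0-11✓ 00-1✓ 000- 01-1✓ 011-✓ 11-0 111-✓
Round 2: -11- 0--1
PIs = {-001, -11-, 0--1, 000-, 11-0}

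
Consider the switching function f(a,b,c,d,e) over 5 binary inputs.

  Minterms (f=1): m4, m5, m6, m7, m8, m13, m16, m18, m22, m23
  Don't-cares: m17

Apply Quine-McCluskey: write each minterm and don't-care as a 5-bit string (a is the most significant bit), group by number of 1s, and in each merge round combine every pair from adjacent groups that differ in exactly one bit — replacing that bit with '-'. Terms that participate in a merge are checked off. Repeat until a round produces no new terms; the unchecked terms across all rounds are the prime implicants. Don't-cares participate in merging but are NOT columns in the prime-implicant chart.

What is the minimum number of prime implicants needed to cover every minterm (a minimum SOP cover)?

5

[col 0] 00100*, 00101*, 00110*, 00111*, 01000, 01101*, 10000*, 10001*, 10010*, 10110*, 10111*
[col 1] -0110*, -0111*, 0-101, 001-0*, 001-1*, 0010-*, 0011-*, 10-10, 100-0, 1000-, 1011-*
[col 2] -011-, 001--
Prime implicants: -011-, 0-101, 001--, 01000, 10-10, 100-0, 1000-
PI chart (minterm → PIs covering it):
  4 | 001--  (sole → essential)
  5 | 0-101,001--
  6 | -011-,001--
  7 | -011-,001--
  8 | 01000  (sole → essential)
  13 | 0-101  (sole → essential)
  16 | 100-0,1000-
  18 | 10-10,100-0
  22 | -011-,10-10
  23 | -011-  (sole → essential)
Essential prime implicants: -011-, 0-101, 001--, 01000
Petrick residual → 100-0
Minimum SOP uses 5 PIs: b'cd + a'cd'e + a'b'c + a'bc'd'e' + ab'c'e'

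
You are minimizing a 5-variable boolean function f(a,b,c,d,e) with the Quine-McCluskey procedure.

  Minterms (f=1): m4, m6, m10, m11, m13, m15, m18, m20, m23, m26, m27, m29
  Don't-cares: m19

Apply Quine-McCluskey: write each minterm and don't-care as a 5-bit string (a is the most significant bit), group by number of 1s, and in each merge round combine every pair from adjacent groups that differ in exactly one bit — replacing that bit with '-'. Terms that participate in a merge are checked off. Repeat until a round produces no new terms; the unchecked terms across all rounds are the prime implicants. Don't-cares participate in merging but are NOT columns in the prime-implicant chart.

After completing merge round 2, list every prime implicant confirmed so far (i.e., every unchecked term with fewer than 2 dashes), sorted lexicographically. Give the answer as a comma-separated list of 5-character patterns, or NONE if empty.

-0100, -1101, 001-0, 01-11, 011-1, 10-11

Round 0: 00100✓ 00110✓ 01010✓ 01011✓ 01101✓ 01111✓ 10010✓ 10011✓ 10100✓ 10111✓ 11010✓ 11011✓ 11101✓
Round 1: -0100 -1010✓ -1011✓ -1101 001-0 01-11 0101-✓ 011-1 1-010✓ 1-011✓ 10-11 1001-✓ 1101-✓
Round 2: -101- 1-01-
PIs = {-0100, -101-, -1101, 001-0, 01-11, 011-1, 1-01-, 10-11}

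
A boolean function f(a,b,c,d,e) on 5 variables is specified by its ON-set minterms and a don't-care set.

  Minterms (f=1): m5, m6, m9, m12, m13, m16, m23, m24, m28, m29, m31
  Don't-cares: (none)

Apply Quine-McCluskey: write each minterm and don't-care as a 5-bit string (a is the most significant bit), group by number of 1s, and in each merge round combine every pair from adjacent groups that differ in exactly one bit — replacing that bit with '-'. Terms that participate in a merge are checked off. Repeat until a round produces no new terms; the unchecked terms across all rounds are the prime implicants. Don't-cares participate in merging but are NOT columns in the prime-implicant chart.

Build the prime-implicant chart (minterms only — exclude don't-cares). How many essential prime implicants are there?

6

size-2^0 implicants → 00101(✓)  00110  01001(✓)  01100(✓)  01101(✓)  10000(✓)  10111(✓)  11000(✓)  11100(✓)  11101(✓)  11111(✓)
size-2^1 implicants → -1100(✓)  -1101(✓)  0-101  01-01  0110-(✓)  1-000  1-111  11-00  111-1  1110-(✓)
size-2^2 implicants → -110-
Unchecked terms (primes): -110-, 0-101, 00110, 01-01, 1-000, 1-111, 11-00, 111-1
Minterm coverage:
  m5 ⊆ 0-101 [E]
  m6 ⊆ 00110 [E]
  m9 ⊆ 01-01 [E]
  m12 ⊆ -110- [E]
  m13 ⊆ -110-,0-101,01-01
  m16 ⊆ 1-000 [E]
  m23 ⊆ 1-111 [E]
  m24 ⊆ 1-000,11-00
  m28 ⊆ -110-,11-00
  m29 ⊆ -110-,111-1
  m31 ⊆ 1-111,111-1
E = {-110-, 0-101, 00110, 01-01, 1-000, 1-111}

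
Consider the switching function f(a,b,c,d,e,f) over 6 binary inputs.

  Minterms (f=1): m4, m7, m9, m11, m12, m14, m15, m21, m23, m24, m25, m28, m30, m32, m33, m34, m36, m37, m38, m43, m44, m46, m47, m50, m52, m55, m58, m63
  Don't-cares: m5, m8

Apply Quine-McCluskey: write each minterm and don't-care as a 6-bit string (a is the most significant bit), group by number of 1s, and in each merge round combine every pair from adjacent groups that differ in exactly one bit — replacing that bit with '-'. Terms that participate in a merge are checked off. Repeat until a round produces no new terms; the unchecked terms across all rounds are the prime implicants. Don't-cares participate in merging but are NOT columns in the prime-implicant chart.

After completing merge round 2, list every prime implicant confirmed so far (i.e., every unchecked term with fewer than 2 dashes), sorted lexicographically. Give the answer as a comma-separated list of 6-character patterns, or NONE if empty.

-10111, 00-111, 0010-1, 1-0010, 1-0100, 1-1111, 11-010, 11-111

[col 0] 000100*, 000101*, 000111*, 001000*, 001001*, 001011*, 001100*, 001110*, 001111*, 010101*, 010111*, 011000*, 011001*, 011100*, 011110*, 100000*, 100001*, 100010*, 100100*, 100101*, 100110*, 101011*, 101100*, 101110*, 101111*, 110010*, 110100*, 110111*, 111010*, 111111*
[col 1] -00100*, -00101*, -01011*, -01100*, -01110*, -01111*, -10111, 0-0101*, 0-0111*, 0-1000*, 0-1001*, 0-1100*, 0-1110*, 00-100*, 00-111, 0001-1*, 00010-*, 001-00*, 001-11*, 0010-1, 00100-*, 0011-0*, 00111-*, 0101-1*, 011-00*, 01100-*, 0111-0*, 1-0010, 1-0100, 1-1111, 10-100*, 10-110*, 100-00*, 100-01*, 100-10*, 1000-0*, 10000-*, 1001-0*, 10010-*, 101-11*, 1011-0*, 10111-*, 11-010, 11-111
[col 2] -0-100, -0010-, -01-11, -011-0, -0111-, 0-01-1, 0-1-00, 0-100-, 0-11-0, 10-1-0, 100--0, 100-0-
Prime implicants: -0-100, -0010-, -01-11, -011-0, -0111-, -10111, 0-01-1, 0-1-00, 0-100-, 0-11-0, 00-111, 0010-1, 1-0010, 1-0100, 1-1111, 10-1-0, 100--0, 100-0-, 11-010, 11-111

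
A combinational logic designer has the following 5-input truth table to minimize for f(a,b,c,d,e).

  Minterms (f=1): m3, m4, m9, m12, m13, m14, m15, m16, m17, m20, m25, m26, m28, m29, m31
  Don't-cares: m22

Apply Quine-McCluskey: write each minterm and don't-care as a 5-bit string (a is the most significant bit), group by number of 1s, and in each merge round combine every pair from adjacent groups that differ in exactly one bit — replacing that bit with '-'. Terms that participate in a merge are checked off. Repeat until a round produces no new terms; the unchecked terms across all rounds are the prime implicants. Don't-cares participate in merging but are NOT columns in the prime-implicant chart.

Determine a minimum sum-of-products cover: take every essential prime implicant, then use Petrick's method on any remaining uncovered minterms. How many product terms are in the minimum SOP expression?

7

[col 0] 00011, 00100*, 01001*, 01100*, 01101*, 01110*, 01111*, 10000*, 10001*, 10100*, 10110*, 11001*, 11010, 11100*, 11101*, 11111*
[col 1] -0100*, -1001*, -1100*, -1101*, -1111*, 0-100*, 01-01*, 011-0*, 011-1*, 0110-*, 0111-*, 1-001, 1-100*, 10-00, 1000-, 101-0, 11-01*, 111-1*, 1110-*
[col 2] --100, -1-01, -11-1, -110-, 011--
Prime implicants: --100, -1-01, -11-1, -110-, 00011, 011--, 1-001, 10-00, 1000-, 101-0, 11010
PI chart (minterm → PIs covering it):
  3 | 00011  (sole → essential)
  4 | --100  (sole → essential)
  9 | -1-01  (sole → essential)
  12 | --100,-110-,011--
  13 | -1-01,-11-1,-110-,011--
  14 | 011--  (sole → essential)
  15 | -11-1,011--
  16 | 10-00,1000-
  17 | 1-001,1000-
  20 | --100,10-00,101-0
  25 | -1-01,1-001
  26 | 11010  (sole → essential)
  28 | --100,-110-
  29 | -1-01,-11-1,-110-
  31 | -11-1  (sole → essential)
Essential prime implicants: --100, -1-01, -11-1, 00011, 011--, 11010
Petrick residual → 1000-
Minimum SOP uses 7 PIs: cd'e' + bd'e + bce + a'b'c'de + a'bc + ab'c'd' + abc'de'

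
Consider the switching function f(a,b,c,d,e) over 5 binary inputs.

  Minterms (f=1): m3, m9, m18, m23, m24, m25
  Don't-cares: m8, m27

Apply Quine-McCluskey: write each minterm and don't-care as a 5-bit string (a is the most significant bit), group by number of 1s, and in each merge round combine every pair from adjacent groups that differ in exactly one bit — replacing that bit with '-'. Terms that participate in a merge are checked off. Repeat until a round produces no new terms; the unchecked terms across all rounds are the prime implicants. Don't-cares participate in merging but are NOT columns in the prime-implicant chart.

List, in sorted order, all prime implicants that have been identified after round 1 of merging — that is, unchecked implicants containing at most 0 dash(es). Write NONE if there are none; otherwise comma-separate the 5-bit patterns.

Round 0: 00011 01000✓ 01001✓ 10010 10111 11000✓ 11001✓ 11011✓
Round 1: -1000✓ -1001✓ 0100-✓ 110-1 1100-✓
Round 2: -100-
PIs = {-100-, 00011, 10010, 10111, 110-1}

00011, 10010, 10111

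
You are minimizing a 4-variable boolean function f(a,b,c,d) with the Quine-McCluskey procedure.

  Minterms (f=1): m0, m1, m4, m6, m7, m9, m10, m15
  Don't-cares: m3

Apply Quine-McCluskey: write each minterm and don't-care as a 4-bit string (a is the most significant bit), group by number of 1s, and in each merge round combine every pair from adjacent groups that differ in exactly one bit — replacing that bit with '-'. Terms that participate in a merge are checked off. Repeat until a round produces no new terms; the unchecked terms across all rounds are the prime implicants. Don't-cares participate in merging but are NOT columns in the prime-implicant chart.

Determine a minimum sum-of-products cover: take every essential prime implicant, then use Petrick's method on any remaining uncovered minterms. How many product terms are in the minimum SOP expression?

Round 0: 0000✓ 0001✓ 0011✓ 0100✓ 0110✓ 0111✓ 1001✓ 1010 1111✓
Round 1: -001 -111 0-00 0-11 00-1 000- 01-0 011-
PIs = {-001, -111, 0-00, 0-11, 00-1, 000-, 01-0, 011-, 1010}
Coverage chart:
  m0: 0-00,000-
  m1: -001,00-1,000-
  m4: 0-00,01-0
  m6: 01-0,011-
  m7: -111,0-11,011-
  m9: -001 ←essential
  m10: 1010 ←essential
  m15: -111 ←essential
Essential: -001, -111, 1010
Petrick residual → 0-00, 01-0
Min cover (5 terms): b'c'd + bcd + a'c'd' + a'bd' + ab'cd'

5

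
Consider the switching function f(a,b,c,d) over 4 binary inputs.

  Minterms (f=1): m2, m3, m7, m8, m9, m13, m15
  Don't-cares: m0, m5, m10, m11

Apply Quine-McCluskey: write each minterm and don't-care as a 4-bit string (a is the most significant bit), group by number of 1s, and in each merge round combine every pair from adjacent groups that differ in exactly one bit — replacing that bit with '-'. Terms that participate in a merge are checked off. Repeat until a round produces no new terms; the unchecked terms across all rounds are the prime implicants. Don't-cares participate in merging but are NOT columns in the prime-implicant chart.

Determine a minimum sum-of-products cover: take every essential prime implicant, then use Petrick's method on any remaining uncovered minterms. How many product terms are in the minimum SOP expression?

3

[col 0] 0000*, 0010*, 0011*, 0101*, 0111*, 1000*, 1001*, 1010*, 1011*, 1101*, 1111*
[col 1] -000*, -010*, -011*, -101*, -111*, 0-11*, 00-0*, 001-*, 01-1*, 1-01*, 1-11*, 10-0*, 10-1*, 100-*, 101-*, 11-1*
[col 2] --11, -0-0, -01-, -1-1, 1--1, 10--
Prime implicants: --11, -0-0, -01-, -1-1, 1--1, 10--
PI chart (minterm → PIs covering it):
  2 | -0-0,-01-
  3 | --11,-01-
  7 | --11,-1-1
  8 | -0-0,10--
  9 | 1--1,10--
  13 | -1-1,1--1
  15 | --11,-1-1,1--1
(no essential prime implicants)
Petrick residual → --11, -0-0, 1--1
Minimum SOP uses 3 PIs: cd + b'd' + ad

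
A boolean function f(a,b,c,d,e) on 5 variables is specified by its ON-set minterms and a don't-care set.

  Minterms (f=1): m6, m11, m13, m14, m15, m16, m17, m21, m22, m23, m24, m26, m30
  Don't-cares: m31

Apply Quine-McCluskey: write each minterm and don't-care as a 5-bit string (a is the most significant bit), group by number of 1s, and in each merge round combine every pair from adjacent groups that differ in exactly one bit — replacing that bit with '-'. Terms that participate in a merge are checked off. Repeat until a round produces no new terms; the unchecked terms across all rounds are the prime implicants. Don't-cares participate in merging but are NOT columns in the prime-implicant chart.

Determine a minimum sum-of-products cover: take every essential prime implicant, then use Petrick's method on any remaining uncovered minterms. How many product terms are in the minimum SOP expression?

6

[col 0] 00110*, 01011*, 01101*, 01110*, 01111*, 10000*, 10001*, 10101*, 10110*, 10111*, 11000*, 11010*, 11110*, 11111*
[col 1] -0110*, -1110*, -1111*, 0-110*, 01-11, 011-1, 0111-*, 1-000, 1-110*, 1-111*, 10-01, 1000-, 101-1, 1011-*, 11-10, 110-0, 1111-*
[col 2] --110, -111-, 1-11-
Prime implicants: --110, -111-, 01-11, 011-1, 1-000, 1-11-, 10-01, 1000-, 101-1, 11-10, 110-0
PI chart (minterm → PIs covering it):
  6 | --110  (sole → essential)
  11 | 01-11  (sole → essential)
  13 | 011-1  (sole → essential)
  14 | --110,-111-
  15 | -111-,01-11,011-1
  16 | 1-000,1000-
  17 | 10-01,1000-
  21 | 10-01,101-1
  22 | --110,1-11-
  23 | 1-11-,101-1
  24 | 1-000,110-0
  26 | 11-10,110-0
  30 | --110,-111-,1-11-,11-10
Essential prime implicants: --110, 01-11, 011-1
Petrick residual → 1000-, 101-1, 110-0
Minimum SOP uses 6 PIs: cde' + a'bde + a'bce + ab'c'd' + ab'ce + abc'e'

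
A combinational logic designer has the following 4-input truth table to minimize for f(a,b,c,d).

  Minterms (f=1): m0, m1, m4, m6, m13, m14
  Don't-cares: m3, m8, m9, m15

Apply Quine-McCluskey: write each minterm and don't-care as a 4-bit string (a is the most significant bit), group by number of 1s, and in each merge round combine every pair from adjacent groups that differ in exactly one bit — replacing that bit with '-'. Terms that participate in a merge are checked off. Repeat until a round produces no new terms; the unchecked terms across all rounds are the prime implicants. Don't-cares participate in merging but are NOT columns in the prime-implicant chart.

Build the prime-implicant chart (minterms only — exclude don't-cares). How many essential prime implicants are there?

0

Round 0: 0000✓ 0001✓ 0011✓ 0100✓ 0110✓ 1000✓ 1001✓ 1101✓ 1110✓ 1111✓
Round 1: -000✓ -001✓ -110 0-00 00-1 000-✓ 01-0 1-01 100-✓ 11-1 111-
Round 2: -00-
PIs = {-00-, -110, 0-00, 00-1, 01-0, 1-01, 11-1, 111-}
Coverage chart:
  m0: -00-,0-00
  m1: -00-,00-1
  m4: 0-00,01-0
  m6: -110,01-0
  m13: 1-01,11-1
  m14: -110,111-
(no essential prime implicants)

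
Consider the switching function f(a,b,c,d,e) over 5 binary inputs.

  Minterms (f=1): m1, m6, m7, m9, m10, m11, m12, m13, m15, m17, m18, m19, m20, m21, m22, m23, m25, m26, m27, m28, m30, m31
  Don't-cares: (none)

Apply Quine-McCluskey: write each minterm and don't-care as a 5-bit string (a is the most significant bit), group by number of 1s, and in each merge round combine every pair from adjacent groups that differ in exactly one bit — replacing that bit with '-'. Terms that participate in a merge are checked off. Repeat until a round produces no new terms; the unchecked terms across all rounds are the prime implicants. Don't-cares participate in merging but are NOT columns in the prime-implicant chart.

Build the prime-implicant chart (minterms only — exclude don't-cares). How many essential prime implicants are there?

4

Round 0: 00001✓ 00110✓ 00111✓ 01001✓ 01010✓ 01011✓ 01100✓ 01101✓ 01111✓ 10001✓ 10010✓ 10011✓ 10100✓ 10101✓ 10110✓ 10111✓ 11001✓ 11010✓ 11011✓ 11100✓ 11110✓ 11111✓
Round 1: -0001✓ -0110✓ -0111✓ -1001✓ -1010✓ -1011✓ -1100 -1111✓ 0-001✓ 0-111✓ 0011-✓ 01-01✓ 01-11✓ 010-1✓ 0101-✓ 011-1✓ 0110- 1-001✓ 1-010✓ 1-011✓ 1-100✓ 1-110✓ 1-111✓ 10-01✓ 10-10✓ 10-11✓ 100-1✓ 1001-✓ 101-0✓ 101-1✓ 1010-✓ 1011-✓ 11-10✓ 11-11✓ 110-1✓ 1101-✓ 111-0✓ 1111-✓
Round 2: --001 --111 -011- -1-11 -10-1 -101- 01--1 1--10✓ 1--11✓ 1-0-1 1-01-✓ 1-1-0 1-11-✓ 10--1 10-1-✓ 101-- 11-1-✓
Round 3: 1--1-
PIs = {--001, --111, -011-, -1-11, -10-1, -101-, -1100, 01--1, 0110-, 1--1-, 1-0-1, 1-1-0, 10--1, 101--}
Coverage chart:
  m1: --001 ←essential
  m6: -011- ←essential
  m7: --111,-011-
  m9: --001,-10-1,01--1
  m10: -101- ←essential
  m11: -1-11,-10-1,-101-,01--1
  m12: -1100,0110-
  m13: 01--1,0110-
  m15: --111,-1-11,01--1
  m17: --001,1-0-1,10--1
  m18: 1--1- ←essential
  m19: 1--1-,1-0-1,10--1
  m20: 1-1-0,101--
  m21: 10--1,101--
  m22: -011-,1--1-,1-1-0,101--
  m23: --111,-011-,1--1-,10--1,101--
  m25: --001,-10-1,1-0-1
  m26: -101-,1--1-
  m27: -1-11,-10-1,-101-,1--1-,1-0-1
  m28: -1100,1-1-0
  m30: 1--1-,1-1-0
  m31: --111,-1-11,1--1-
Essential: --001, -011-, -101-, 1--1-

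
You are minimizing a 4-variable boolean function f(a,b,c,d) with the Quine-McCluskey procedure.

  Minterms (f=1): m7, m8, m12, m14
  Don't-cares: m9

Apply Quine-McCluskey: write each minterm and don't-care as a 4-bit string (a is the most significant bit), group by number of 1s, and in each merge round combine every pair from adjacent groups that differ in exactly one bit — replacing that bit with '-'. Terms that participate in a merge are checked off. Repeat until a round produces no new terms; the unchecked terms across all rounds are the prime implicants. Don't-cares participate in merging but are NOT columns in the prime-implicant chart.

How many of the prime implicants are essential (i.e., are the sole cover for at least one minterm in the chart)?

2

Round 0: 0111 1000✓ 1001✓ 1100✓ 1110✓
Round 1: 1-00 100- 11-0
PIs = {0111, 1-00, 100-, 11-0}
Coverage chart:
  m7: 0111 ←essential
  m8: 1-00,100-
  m12: 1-00,11-0
  m14: 11-0 ←essential
Essential: 0111, 11-0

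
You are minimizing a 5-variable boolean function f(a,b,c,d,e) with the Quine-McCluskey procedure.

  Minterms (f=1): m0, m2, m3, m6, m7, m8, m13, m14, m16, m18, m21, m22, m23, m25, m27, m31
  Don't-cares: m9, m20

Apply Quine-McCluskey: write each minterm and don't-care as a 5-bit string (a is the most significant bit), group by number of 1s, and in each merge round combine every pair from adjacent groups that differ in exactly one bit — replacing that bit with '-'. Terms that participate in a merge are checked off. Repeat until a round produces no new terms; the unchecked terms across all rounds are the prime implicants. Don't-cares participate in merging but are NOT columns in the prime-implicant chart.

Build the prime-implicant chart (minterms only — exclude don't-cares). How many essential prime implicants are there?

Round 0: 00000✓ 00010✓ 00011✓ 00110✓ 00111✓ 01000✓ 01001✓ 01101✓ 01110✓ 10000✓ 10010✓ 10100✓ 10101✓ 10110✓ 10111✓ 11001✓ 11011✓ 11111✓
Round 1: -0000✓ -0010✓ -0110✓ -0111✓ -1001 0-000 0-110 00-10✓ 00-11✓ 000-0✓ 0001-✓ 0011-✓ 01-01 0100- 1-111 10-00✓ 10-10✓ 100-0✓ 101-0✓ 101-1✓ 1010-✓ 1011-✓ 11-11 110-1
Round 2: -0-10 -00-0 -011- 00-1- 10--0 101--
PIs = {-0-10, -00-0, -011-, -1001, 0-000, 0-110, 00-1-, 01-01, 0100-, 1-111, 10--0, 101--, 11-11, 110-1}
Coverage chart:
  m0: -00-0,0-000
  m2: -0-10,-00-0,00-1-
  m3: 00-1- ←essential
  m6: -0-10,-011-,0-110,00-1-
  m7: -011-,00-1-
  m8: 0-000,0100-
  m13: 01-01 ←essential
  m14: 0-110 ←essential
  m16: -00-0,10--0
  m18: -0-10,-00-0,10--0
  m21: 101-- ←essential
  m22: -0-10,-011-,10--0,101--
  m23: -011-,1-111,101--
  m25: -1001,110-1
  m27: 11-11,110-1
  m31: 1-111,11-11
Essential: 0-110, 00-1-, 01-01, 101--

4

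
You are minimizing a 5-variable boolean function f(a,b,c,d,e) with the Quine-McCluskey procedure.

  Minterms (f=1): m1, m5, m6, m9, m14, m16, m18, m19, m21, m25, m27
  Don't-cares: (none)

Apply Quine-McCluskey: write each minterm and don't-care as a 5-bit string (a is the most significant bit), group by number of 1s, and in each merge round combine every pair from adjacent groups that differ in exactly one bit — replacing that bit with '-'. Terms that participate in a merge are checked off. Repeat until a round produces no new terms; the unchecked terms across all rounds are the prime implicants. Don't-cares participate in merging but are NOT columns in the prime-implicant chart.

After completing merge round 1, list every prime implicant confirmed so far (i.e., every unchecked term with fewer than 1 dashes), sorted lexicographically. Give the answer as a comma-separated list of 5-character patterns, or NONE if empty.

NONE

size-2^0 implicants → 00001(✓)  00101(✓)  00110(✓)  01001(✓)  01110(✓)  10000(✓)  10010(✓)  10011(✓)  10101(✓)  11001(✓)  11011(✓)
size-2^1 implicants → -0101  -1001  0-001  0-110  00-01  1-011  100-0  1001-  110-1
Unchecked terms (primes): -0101, -1001, 0-001, 0-110, 00-01, 1-011, 100-0, 1001-, 110-1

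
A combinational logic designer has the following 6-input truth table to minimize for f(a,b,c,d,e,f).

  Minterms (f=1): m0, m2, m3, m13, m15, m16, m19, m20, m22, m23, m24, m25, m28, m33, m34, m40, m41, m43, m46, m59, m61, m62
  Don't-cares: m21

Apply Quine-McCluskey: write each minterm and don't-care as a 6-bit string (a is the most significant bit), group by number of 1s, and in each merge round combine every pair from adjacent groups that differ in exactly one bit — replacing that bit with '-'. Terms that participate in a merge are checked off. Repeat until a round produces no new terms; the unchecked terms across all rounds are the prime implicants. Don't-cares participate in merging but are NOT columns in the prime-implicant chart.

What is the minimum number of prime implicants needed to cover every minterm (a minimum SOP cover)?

12

[col 0] 000000*, 000010*, 000011*, 001101*, 001111*, 010000*, 010011*, 010100*, 010101*, 010110*, 010111*, 011000*, 011001*, 011100*, 100001*, 100010*, 101000*, 101001*, 101011*, 101110*, 111011*, 111101, 111110*
[col 1] -00010, 0-0000, 0-0011, 0000-0, 00001-, 0011-1, 01-000*, 01-100*, 010-00*, 010-11, 0101-0*, 0101-1*, 01010-*, 01011-*, 011-00*, 01100-, 1-1011, 1-1110, 10-001, 1010-1, 10100-
[col 2] 01--00, 0101--
Prime implicants: -00010, 0-0000, 0-0011, 0000-0, 00001-, 0011-1, 01--00, 010-11, 0101--, 01100-, 1-1011, 1-1110, 10-001, 1010-1, 10100-, 111101
PI chart (minterm → PIs covering it):
  0 | 0-0000,0000-0
  2 | -00010,0000-0,00001-
  3 | 0-0011,00001-
  13 | 0011-1  (sole → essential)
  15 | 0011-1  (sole → essential)
  16 | 0-0000,01--00
  19 | 0-0011,010-11
  20 | 01--00,0101--
  22 | 0101--  (sole → essential)
  23 | 010-11,0101--
  24 | 01--00,01100-
  25 | 01100-  (sole → essential)
  28 | 01--00  (sole → essential)
  33 | 10-001  (sole → essential)
  34 | -00010  (sole → essential)
  40 | 10100-  (sole → essential)
  41 | 10-001,1010-1,10100-
  43 | 1-1011,1010-1
  46 | 1-1110  (sole → essential)
  59 | 1-1011  (sole → essential)
  61 | 111101  (sole → essential)
  62 | 1-1110  (sole → essential)
Essential prime implicants: -00010, 0011-1, 01--00, 0101--, 01100-, 1-1011, 1-1110, 10-001, 10100-, 111101
Petrick residual → 0-0000, 0-0011
Minimum SOP uses 12 PIs: b'c'd'ef' + a'c'd'e'f' + a'c'd'ef + a'b'cdf + a'be'f' + a'bc'd + a'bcd'e' + acd'ef + acdef' + ab'd'e'f + ab'cd'e' + abcde'f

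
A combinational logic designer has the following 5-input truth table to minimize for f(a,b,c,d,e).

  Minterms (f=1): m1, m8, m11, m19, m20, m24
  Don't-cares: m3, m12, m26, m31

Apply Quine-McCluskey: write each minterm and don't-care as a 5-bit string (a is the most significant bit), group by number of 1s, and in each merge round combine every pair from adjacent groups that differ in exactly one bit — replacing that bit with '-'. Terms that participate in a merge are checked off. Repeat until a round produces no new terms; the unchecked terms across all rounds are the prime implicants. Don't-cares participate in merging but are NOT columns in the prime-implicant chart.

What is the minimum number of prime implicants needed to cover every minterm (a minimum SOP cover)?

5

Round 0: 00001✓ 00011✓ 01000✓ 01011✓ 01100✓ 10011✓ 10100 11000✓ 11010✓ 11111
Round 1: -0011 -1000 0-011 000-1 01-00 110-0
PIs = {-0011, -1000, 0-011, 000-1, 01-00, 10100, 110-0, 11111}
Coverage chart:
  m1: 000-1 ←essential
  m8: -1000,01-00
  m11: 0-011 ←essential
  m19: -0011 ←essential
  m20: 10100 ←essential
  m24: -1000,110-0
Essential: -0011, 0-011, 000-1, 10100
Petrick residual → -1000
Min cover (5 terms): b'c'de + bc'd'e' + a'c'de + a'b'c'e + ab'cd'e'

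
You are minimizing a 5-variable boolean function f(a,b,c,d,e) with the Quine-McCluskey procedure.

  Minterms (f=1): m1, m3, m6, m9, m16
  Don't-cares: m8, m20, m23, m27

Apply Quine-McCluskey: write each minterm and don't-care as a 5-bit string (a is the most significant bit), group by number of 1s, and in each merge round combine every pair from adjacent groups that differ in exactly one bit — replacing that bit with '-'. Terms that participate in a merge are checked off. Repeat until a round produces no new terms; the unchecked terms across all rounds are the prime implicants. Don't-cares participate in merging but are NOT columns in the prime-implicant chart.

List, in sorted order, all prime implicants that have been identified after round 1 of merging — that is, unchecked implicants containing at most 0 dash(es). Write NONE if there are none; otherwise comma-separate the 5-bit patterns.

00110, 10111, 11011

[col 0] 00001*, 00011*, 00110, 01000*, 01001*, 10000*, 10100*, 10111, 11011
[col 1] 0-001, 000-1, 0100-, 10-00
Prime implicants: 0-001, 000-1, 00110, 0100-, 10-00, 10111, 11011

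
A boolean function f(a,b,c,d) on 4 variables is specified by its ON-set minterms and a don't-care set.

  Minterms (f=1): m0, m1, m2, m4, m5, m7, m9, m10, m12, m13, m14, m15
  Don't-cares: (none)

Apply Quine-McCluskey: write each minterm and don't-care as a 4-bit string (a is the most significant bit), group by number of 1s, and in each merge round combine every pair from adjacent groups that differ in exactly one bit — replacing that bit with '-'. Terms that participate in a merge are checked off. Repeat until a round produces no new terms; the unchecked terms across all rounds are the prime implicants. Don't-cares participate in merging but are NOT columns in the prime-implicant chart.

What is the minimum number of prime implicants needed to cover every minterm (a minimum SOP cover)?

[col 0] 0000*, 0001*, 0010*, 0100*, 0101*, 0111*, 1001*, 1010*, 1100*, 1101*, 1110*, 1111*
[col 1] -001*, -010, -100*, -101*, -111*, 0-00*, 0-01*, 00-0, 000-*, 01-1*, 010-*, 1-01*, 1-10, 11-0*, 11-1*, 110-*, 111-*
[col 2] --01, -1-1, -10-, 0-0-, 11--
Prime implicants: --01, -010, -1-1, -10-, 0-0-, 00-0, 1-10, 11--
PI chart (minterm → PIs covering it):
  0 | 0-0-,00-0
  1 | --01,0-0-
  2 | -010,00-0
  4 | -10-,0-0-
  5 | --01,-1-1,-10-,0-0-
  7 | -1-1  (sole → essential)
  9 | --01  (sole → essential)
  10 | -010,1-10
  12 | -10-,11--
  13 | --01,-1-1,-10-,11--
  14 | 1-10,11--
  15 | -1-1,11--
Essential prime implicants: --01, -1-1
Petrick residual → -010, 0-0-, 11--
Minimum SOP uses 5 PIs: c'd + b'cd' + bd + a'c' + ab

5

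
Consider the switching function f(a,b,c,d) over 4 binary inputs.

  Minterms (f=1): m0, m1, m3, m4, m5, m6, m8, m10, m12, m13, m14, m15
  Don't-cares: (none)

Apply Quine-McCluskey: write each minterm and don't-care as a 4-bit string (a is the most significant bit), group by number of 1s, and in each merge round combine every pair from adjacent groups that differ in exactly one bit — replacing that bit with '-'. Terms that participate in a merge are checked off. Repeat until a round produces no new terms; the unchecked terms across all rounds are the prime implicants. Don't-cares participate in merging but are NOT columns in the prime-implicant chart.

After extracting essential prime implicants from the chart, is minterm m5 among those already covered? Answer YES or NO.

[col 0] 0000*, 0001*, 0011*, 0100*, 0101*, 0110*, 1000*, 1010*, 1100*, 1101*, 1110*, 1111*
[col 1] -000*, -100*, -101*, -110*, 0-00*, 0-01*, 00-1, 000-*, 01-0*, 010-*, 1-00*, 1-10*, 10-0*, 11-0*, 11-1*, 110-*, 111-*
[col 2] --00, -1-0, -10-, 0-0-, 1--0, 11--
Prime implicants: --00, -1-0, -10-, 0-0-, 00-1, 1--0, 11--
PI chart (minterm → PIs covering it):
  0 | --00,0-0-
  1 | 0-0-,00-1
  3 | 00-1  (sole → essential)
  4 | --00,-1-0,-10-,0-0-
  5 | -10-,0-0-
  6 | -1-0  (sole → essential)
  8 | --00,1--0
  10 | 1--0  (sole → essential)
  12 | --00,-1-0,-10-,1--0,11--
  13 | -10-,11--
  14 | -1-0,1--0,11--
  15 | 11--  (sole → essential)
Essential prime implicants: -1-0, 00-1, 1--0, 11--

NO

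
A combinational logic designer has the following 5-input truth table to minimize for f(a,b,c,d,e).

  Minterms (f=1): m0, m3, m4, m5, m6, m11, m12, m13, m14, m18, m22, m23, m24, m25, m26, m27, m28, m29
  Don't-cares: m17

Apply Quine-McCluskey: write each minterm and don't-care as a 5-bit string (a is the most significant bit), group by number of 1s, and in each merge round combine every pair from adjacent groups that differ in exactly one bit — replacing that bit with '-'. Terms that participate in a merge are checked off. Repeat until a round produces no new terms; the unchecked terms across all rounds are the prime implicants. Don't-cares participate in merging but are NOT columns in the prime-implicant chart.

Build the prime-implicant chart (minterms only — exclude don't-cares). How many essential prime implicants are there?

size-2^0 implicants → 00000(✓)  00011(✓)  00100(✓)  00101(✓)  00110(✓)  01011(✓)  01100(✓)  01101(✓)  01110(✓)  10001(✓)  10010(✓)  10110(✓)  10111(✓)  11000(✓)  11001(✓)  11010(✓)  11011(✓)  11100(✓)  11101(✓)
size-2^1 implicants → -0110  -1011  -1100(✓)  -1101(✓)  0-011  0-100(✓)  0-101(✓)  0-110(✓)  00-00  001-0(✓)  0010-(✓)  011-0(✓)  0110-(✓)  1-001  1-010  10-10  1011-  11-00(✓)  11-01(✓)  110-0(✓)  110-1(✓)  1100-(✓)  1101-(✓)  1110-(✓)
size-2^2 implicants → -110-  0-1-0  0-10-  11-0-  110--
Unchecked terms (primes): -0110, -1011, -110-, 0-011, 0-1-0, 0-10-, 00-00, 1-001, 1-010, 10-10, 1011-, 11-0-, 110--
Minterm coverage:
  m0 ⊆ 00-00 [E]
  m3 ⊆ 0-011 [E]
  m4 ⊆ 0-1-0,0-10-,00-00
  m5 ⊆ 0-10- [E]
  m6 ⊆ -0110,0-1-0
  m11 ⊆ -1011,0-011
  m12 ⊆ -110-,0-1-0,0-10-
  m13 ⊆ -110-,0-10-
  m14 ⊆ 0-1-0 [E]
  m18 ⊆ 1-010,10-10
  m22 ⊆ -0110,10-10,1011-
  m23 ⊆ 1011- [E]
  m24 ⊆ 11-0-,110--
  m25 ⊆ 1-001,11-0-,110--
  m26 ⊆ 1-010,110--
  m27 ⊆ -1011,110--
  m28 ⊆ -110-,11-0-
  m29 ⊆ -110-,11-0-
E = {0-011, 0-1-0, 0-10-, 00-00, 1011-}

5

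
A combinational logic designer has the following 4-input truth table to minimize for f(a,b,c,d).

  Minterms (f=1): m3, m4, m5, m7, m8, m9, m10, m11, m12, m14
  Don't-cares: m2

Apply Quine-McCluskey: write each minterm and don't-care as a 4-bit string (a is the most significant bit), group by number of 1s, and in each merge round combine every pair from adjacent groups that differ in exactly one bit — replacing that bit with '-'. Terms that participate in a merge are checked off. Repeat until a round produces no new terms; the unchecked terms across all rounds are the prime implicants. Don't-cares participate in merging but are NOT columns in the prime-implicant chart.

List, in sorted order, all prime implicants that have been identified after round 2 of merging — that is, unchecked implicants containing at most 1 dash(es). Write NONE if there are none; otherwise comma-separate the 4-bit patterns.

-100, 0-11, 01-1, 010-

[col 0] 0010*, 0011*, 0100*, 0101*, 0111*, 1000*, 1001*, 1010*, 1011*, 1100*, 1110*
[col 1] -010*, -011*, -100, 0-11, 001-*, 01-1, 010-, 1-00*, 1-10*, 10-0*, 10-1*, 100-*, 101-*, 11-0*
[col 2] -01-, 1--0, 10--
Prime implicants: -01-, -100, 0-11, 01-1, 010-, 1--0, 10--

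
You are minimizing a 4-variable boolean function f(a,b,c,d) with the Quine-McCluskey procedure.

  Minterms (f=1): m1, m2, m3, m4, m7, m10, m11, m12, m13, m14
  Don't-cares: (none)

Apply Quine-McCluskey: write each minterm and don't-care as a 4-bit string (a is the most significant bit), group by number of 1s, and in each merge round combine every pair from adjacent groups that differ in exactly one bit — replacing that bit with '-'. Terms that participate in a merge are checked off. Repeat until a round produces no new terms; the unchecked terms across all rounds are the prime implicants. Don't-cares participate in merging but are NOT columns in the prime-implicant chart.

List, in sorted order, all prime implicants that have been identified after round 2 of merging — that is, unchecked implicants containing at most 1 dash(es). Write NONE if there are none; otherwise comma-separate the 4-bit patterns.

-100, 0-11, 00-1, 1-10, 11-0, 110-

[col 0] 0001*, 0010*, 0011*, 0100*, 0111*, 1010*, 1011*, 1100*, 1101*, 1110*
[col 1] -010*, -011*, -100, 0-11, 00-1, 001-*, 1-10, 101-*, 11-0, 110-
[col 2] -01-
Prime implicants: -01-, -100, 0-11, 00-1, 1-10, 11-0, 110-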